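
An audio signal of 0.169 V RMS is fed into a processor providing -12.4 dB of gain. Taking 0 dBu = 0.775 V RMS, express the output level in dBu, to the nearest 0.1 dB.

Input level: 20·log₁₀(0.169/0.775) = -13.23 dBu.
Output: -13.23 − 12.4 = -25.6 dBu.

-25.6 dBu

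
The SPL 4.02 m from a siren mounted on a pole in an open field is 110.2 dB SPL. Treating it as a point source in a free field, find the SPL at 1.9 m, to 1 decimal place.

116.7 dB SPL

Free-field point source: level drops by 20·log₁₀ of the distance ratio.
ΔL = −20·log₁₀(1.9/4.02) = 6.51 dB, so L₂ = 110.2 + (6.51) = 116.7 dB SPL.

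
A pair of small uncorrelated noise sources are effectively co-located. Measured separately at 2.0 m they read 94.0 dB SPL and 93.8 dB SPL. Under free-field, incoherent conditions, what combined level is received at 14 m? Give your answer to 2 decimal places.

80.01 dB SPL

Combined at 2.0 m: 10·log₁₀(10^(94.0/10)+10^(93.8/10)) = 96.911 dB SPL.
Then apply −20·log₁₀(14/2.0) = -16.902 dB → 80.01 dB SPL.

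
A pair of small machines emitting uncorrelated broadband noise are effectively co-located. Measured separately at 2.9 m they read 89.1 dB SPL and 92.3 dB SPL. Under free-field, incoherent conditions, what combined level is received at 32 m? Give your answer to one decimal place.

73.1 dB SPL

Combined at 2.9 m: 10·log₁₀(10^(89.1/10)+10^(92.3/10)) = 94.00 dB SPL.
Then apply −20·log₁₀(32/2.9) = -20.86 dB → 73.1 dB SPL.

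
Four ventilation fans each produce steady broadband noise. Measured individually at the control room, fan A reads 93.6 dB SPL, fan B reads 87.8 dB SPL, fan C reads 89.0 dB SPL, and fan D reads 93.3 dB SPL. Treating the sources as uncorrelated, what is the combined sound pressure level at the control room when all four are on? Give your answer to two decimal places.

97.65 dB SPL

Add the sources as powers (linear), then convert back to dB:
L_total = 10·log₁₀(10^(93.6/10) + 10^(87.8/10) + 10^(89.0/10) + 10^(93.3/10)) = 10·log₁₀(5826000000) = 97.65 dB SPL.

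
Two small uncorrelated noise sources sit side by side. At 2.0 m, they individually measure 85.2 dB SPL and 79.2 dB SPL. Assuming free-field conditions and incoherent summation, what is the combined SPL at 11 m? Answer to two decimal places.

Combined at 2.0 m: 10·log₁₀(10^(85.2/10)+10^(79.2/10)) = 86.173 dB SPL.
Then apply −20·log₁₀(11/2.0) = -14.807 dB → 71.37 dB SPL.

71.37 dB SPL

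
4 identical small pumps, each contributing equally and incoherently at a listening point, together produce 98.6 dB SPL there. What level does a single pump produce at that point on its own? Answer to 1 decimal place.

92.6 dB SPL

4 equal incoherent sources add 10·log₁₀(4) = 6.02 dB over one source.
L_one = 98.6 − 6.02 = 92.6 dB SPL.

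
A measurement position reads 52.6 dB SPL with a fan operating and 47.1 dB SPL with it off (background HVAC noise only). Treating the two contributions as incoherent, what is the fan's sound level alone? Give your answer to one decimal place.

51.2 dB SPL

Background correction is a power subtraction:
L_src = 10·log₁₀(10^(52.6/10) − 10^(47.1/10)) = 10·log₁₀(130700) = 51.2 dB SPL.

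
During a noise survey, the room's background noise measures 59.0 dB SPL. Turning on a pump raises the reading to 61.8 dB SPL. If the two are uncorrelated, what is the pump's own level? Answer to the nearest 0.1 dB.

Background correction is a power subtraction:
L_src = 10·log₁₀(10^(61.8/10) − 10^(59.0/10)) = 10·log₁₀(719200) = 58.6 dB SPL.

58.6 dB SPL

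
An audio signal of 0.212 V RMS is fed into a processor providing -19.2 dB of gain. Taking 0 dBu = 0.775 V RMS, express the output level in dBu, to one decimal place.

-30.5 dBu

Input level: 20·log₁₀(0.212/0.775) = -11.26 dBu.
Output: -11.26 − 19.2 = -30.5 dBu.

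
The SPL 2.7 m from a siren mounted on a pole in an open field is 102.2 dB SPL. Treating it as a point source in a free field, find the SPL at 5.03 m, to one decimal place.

Free-field point source: level drops by 20·log₁₀ of the distance ratio.
ΔL = −20·log₁₀(5.03/2.7) = -5.40 dB, so L₂ = 102.2 + (-5.40) = 96.8 dB SPL.

96.8 dB SPL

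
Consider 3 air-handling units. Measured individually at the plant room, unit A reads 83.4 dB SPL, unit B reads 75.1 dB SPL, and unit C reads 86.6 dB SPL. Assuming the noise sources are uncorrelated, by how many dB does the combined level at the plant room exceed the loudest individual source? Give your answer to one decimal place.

Uncorrelated sources add in intensity (power), not in dB.
L_total = 10·log₁₀(10^(83.4/10) + 10^(75.1/10) + 10^(86.6/10)) = 88.50 dB SPL.
Excess over the loudest (86.6 dB): 88.50 − 86.6 = 1.9 dB.

1.9 dB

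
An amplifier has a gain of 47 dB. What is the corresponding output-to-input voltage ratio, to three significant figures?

Voltage ratio = 10^(dB/20).
10^(47/20) = 10^(2.350) = 224.

224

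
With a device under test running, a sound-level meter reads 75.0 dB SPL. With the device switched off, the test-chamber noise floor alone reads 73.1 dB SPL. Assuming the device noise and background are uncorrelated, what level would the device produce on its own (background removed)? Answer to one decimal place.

70.5 dB SPL

Background correction is a power subtraction:
L_src = 10·log₁₀(10^(75.0/10) − 10^(73.1/10)) = 10·log₁₀(11210000) = 70.5 dB SPL.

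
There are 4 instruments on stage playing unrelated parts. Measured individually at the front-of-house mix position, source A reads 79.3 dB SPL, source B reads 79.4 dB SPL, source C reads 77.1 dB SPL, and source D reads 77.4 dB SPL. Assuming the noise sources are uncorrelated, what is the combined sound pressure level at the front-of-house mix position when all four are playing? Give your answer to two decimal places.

Add the sources as powers (linear), then convert back to dB:
L_total = 10·log₁₀(10^(79.3/10) + 10^(79.4/10) + 10^(77.1/10) + 10^(77.4/10)) = 10·log₁₀(278500000) = 84.45 dB SPL.

84.45 dB SPL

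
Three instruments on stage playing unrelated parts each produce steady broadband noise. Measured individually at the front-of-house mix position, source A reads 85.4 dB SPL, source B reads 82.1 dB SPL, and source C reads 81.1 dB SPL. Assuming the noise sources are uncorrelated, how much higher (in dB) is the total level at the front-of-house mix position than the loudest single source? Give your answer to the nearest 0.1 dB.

2.6 dB

Uncorrelated sources add in intensity (power), not in dB.
L_total = 10·log₁₀(10^(85.4/10) + 10^(82.1/10) + 10^(81.1/10)) = 88.05 dB SPL.
Excess over the loudest (85.4 dB): 88.05 − 85.4 = 2.6 dB.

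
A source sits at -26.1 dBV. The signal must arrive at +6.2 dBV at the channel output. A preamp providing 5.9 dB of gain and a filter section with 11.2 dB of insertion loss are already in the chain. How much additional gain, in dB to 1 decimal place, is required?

37.6 dB

The required make-up gain is the shortfall in the dB sum.
G = +6.2 − (-26.1) − 5.9 + 11.2 = 37.6 dB.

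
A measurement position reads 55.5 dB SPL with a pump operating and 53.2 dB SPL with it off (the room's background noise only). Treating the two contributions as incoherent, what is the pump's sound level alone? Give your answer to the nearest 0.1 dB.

51.6 dB SPL

Remove the background by subtracting linear intensities:
L_src = 10·log₁₀(10^(55.5/10) − 10^(53.2/10)) = 10·log₁₀(145900) = 51.6 dB SPL.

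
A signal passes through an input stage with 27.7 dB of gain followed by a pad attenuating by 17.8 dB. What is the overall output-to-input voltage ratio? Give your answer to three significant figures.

3.13

Net gain = 27.7 + (−17.8) = 9.9 dB.
Voltage ratio = 10^(9.9/20) = 3.13.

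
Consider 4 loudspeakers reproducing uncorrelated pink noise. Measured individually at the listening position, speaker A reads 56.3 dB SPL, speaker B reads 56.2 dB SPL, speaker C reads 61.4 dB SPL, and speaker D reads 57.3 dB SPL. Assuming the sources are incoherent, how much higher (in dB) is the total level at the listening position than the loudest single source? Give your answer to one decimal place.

Uncorrelated sources add in intensity (power), not in dB.
L_total = 10·log₁₀(10^(56.3/10) + 10^(56.2/10) + 10^(61.4/10) + 10^(57.3/10)) = 64.41 dB SPL.
Excess over the loudest (61.4 dB): 64.41 − 61.4 = 3.0 dB.

3.0 dB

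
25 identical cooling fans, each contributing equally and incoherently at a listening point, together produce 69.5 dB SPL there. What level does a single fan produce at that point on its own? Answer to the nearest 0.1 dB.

55.5 dB SPL

25 equal incoherent sources add 10·log₁₀(25) = 13.98 dB over one source.
L_one = 69.5 − 13.98 = 55.5 dB SPL.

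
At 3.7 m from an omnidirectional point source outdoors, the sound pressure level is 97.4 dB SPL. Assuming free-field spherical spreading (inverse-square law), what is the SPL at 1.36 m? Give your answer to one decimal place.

Inverse-square spreading gives ΔL = −20·log₁₀(d₂/d₁).
ΔL = −20·log₁₀(1.36/3.7) = 8.69 dB, so L₂ = 97.4 + (8.69) = 106.1 dB SPL.

106.1 dB SPL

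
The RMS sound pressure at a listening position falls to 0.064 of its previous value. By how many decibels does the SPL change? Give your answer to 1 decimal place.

SPL change from a pressure ratio uses the 20·log₁₀ form:
20·log₁₀(0.064) = -23.9 dB.

-23.9 dB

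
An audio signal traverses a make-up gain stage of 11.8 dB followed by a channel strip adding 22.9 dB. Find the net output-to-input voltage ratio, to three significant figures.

54.3

Net gain = 11.8 + 22.9 = 34.7 dB.
Voltage ratio = 10^(34.7/20) = 54.3.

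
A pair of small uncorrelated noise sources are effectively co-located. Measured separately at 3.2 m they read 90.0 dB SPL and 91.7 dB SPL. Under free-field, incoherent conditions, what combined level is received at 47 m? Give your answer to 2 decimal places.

70.60 dB SPL

Combined at 3.2 m: 10·log₁₀(10^(90.0/10)+10^(91.7/10)) = 93.943 dB SPL.
Then apply −20·log₁₀(47/3.2) = -23.339 dB → 70.60 dB SPL.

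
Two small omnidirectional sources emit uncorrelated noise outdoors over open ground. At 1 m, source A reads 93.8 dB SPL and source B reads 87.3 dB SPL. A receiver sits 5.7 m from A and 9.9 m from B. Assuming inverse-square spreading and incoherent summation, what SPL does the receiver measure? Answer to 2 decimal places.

78.99 dB SPL

At the listener: L_A = 93.8 − 20·log₁₀(5.7) = 78.683 dB; L_B = 87.3 − 20·log₁₀(9.9) = 67.387 dB.
Combined: 10·log₁₀(10^(78.683/10)+10^(67.387/10)) = 78.99 dB SPL.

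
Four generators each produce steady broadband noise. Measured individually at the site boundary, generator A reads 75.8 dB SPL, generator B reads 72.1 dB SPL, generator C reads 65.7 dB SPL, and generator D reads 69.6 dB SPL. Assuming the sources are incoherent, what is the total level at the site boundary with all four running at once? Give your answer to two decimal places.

78.27 dB SPL

Uncorrelated sources add in intensity (power), not in dB.
L_total = 10·log₁₀(10^(75.8/10) + 10^(72.1/10) + 10^(65.7/10) + 10^(69.6/10)) = 10·log₁₀(67070000) = 78.27 dB SPL.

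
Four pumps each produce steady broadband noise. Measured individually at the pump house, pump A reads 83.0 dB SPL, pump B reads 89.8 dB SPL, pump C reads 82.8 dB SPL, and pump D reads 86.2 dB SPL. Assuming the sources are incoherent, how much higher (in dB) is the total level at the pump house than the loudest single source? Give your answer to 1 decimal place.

2.7 dB

Incoherent sources sum as intensities:
L_total = 10·log₁₀(10^(83.0/10) + 10^(89.8/10) + 10^(82.8/10) + 10^(86.2/10)) = 92.46 dB SPL.
Excess over the loudest (89.8 dB): 92.46 − 89.8 = 2.7 dB.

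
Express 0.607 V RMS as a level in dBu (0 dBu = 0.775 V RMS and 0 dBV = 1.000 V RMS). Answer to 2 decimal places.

dBu = 20·log₁₀(V / 0.775 V).
20·log₁₀(0.607/0.775) = -2.12 dBu.

-2.12 dBu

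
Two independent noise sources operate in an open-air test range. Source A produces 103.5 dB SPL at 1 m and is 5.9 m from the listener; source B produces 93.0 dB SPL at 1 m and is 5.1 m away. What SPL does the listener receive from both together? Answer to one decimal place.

At the listener: L_A = 103.5 − 20·log₁₀(5.9) = 88.08 dB; L_B = 93.0 − 20·log₁₀(5.1) = 78.85 dB.
Combined: 10·log₁₀(10^(88.08/10)+10^(78.85/10)) = 88.6 dB SPL.

88.6 dB SPL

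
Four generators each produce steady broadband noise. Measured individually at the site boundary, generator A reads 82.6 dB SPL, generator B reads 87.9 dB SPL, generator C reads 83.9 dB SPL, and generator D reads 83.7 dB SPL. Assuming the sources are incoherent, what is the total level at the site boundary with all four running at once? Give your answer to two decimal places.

Incoherent sources sum as intensities:
L_total = 10·log₁₀(10^(82.6/10) + 10^(87.9/10) + 10^(83.9/10) + 10^(83.7/10)) = 10·log₁₀(1278000000) = 91.07 dB SPL.

91.07 dB SPL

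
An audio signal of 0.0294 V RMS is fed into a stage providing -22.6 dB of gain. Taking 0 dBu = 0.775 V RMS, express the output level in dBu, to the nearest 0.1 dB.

-51.0 dBu

Input level: 20·log₁₀(0.0294/0.775) = -28.42 dBu.
Output: -28.42 − 22.6 = -51.0 dBu.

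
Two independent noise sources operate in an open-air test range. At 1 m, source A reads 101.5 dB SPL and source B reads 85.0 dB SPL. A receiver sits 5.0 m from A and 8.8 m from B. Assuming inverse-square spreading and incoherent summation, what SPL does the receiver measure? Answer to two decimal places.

At the listener: L_A = 101.5 − 20·log₁₀(5.0) = 87.521 dB; L_B = 85.0 − 20·log₁₀(8.8) = 66.110 dB.
Combined: 10·log₁₀(10^(87.521/10)+10^(66.110/10)) = 87.55 dB SPL.

87.55 dB SPL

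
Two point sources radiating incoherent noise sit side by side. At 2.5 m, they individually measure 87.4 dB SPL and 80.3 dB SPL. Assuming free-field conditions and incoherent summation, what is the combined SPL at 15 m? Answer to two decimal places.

72.61 dB SPL

Combined at 2.5 m: 10·log₁₀(10^(87.4/10)+10^(80.3/10)) = 88.174 dB SPL.
Then apply −20·log₁₀(15/2.5) = -15.563 dB → 72.61 dB SPL.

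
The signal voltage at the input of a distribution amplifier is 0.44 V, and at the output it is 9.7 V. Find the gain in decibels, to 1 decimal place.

26.9 dB

Voltage ratio → dB uses the 20·log₁₀ form:
20·log₁₀(9.7/0.44) = 20·log₁₀(22.05) = 26.9 dB.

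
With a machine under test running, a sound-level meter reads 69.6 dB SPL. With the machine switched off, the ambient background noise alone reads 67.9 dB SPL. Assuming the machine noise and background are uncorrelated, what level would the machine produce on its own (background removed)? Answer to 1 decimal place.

Subtract intensities: L_src = 10·log₁₀(10^(L_total/10) − 10^(L_bg/10)).
L_src = 10·log₁₀(10^(69.6/10) − 10^(67.9/10)) = 10·log₁₀(2954000) = 64.7 dB SPL.

64.7 dB SPL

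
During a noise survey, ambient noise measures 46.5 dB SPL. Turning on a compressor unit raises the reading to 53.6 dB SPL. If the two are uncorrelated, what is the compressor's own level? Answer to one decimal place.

52.7 dB SPL

Subtract intensities: L_src = 10·log₁₀(10^(L_total/10) − 10^(L_bg/10)).
L_src = 10·log₁₀(10^(53.6/10) − 10^(46.5/10)) = 10·log₁₀(184400) = 52.7 dB SPL.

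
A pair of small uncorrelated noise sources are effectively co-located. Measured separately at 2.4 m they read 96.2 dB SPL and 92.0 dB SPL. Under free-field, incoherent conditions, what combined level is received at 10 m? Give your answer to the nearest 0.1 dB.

85.2 dB SPL

Combined at 2.4 m: 10·log₁₀(10^(96.2/10)+10^(92.0/10)) = 97.60 dB SPL.
Then apply −20·log₁₀(10/2.4) = -12.40 dB → 85.2 dB SPL.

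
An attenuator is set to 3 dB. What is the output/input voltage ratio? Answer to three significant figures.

Voltage ratio = 10^(dB/20).
10^(-3/20) = 10^(-0.1500) = 0.708.

0.708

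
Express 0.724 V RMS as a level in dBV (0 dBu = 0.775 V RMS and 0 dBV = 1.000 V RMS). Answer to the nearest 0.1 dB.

dBV = 20·log₁₀(V / 1.000 V).
20·log₁₀(0.724/1.000) = -2.8 dBV.

-2.8 dBV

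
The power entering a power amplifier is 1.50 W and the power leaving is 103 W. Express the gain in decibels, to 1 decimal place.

Power ratio → dB uses the 10·log₁₀ form:
10·log₁₀(103/1.50) = 10·log₁₀(68.67) = 18.4 dB.

18.4 dB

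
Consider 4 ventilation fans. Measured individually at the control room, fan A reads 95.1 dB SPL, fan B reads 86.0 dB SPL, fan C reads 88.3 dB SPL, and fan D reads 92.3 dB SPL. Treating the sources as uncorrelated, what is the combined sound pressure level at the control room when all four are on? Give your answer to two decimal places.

97.79 dB SPL

Uncorrelated sources add in intensity (power), not in dB.
L_total = 10·log₁₀(10^(95.1/10) + 10^(86.0/10) + 10^(88.3/10) + 10^(92.3/10)) = 10·log₁₀(6008000000) = 97.79 dB SPL.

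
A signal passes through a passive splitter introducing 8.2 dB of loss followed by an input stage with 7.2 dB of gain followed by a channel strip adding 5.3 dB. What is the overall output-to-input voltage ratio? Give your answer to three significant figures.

1.64

Net gain = (−8.2) + 7.2 + 5.3 = 4.3 dB.
Voltage ratio = 10^(4.3/20) = 1.64.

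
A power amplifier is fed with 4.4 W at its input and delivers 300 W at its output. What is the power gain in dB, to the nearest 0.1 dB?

Power ratio → dB uses the 10·log₁₀ form:
10·log₁₀(300/4.4) = 10·log₁₀(68.18) = 18.3 dB.

18.3 dB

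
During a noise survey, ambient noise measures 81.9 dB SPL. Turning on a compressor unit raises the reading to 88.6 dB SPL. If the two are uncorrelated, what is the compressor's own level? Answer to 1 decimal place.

87.6 dB SPL

Subtract intensities: L_src = 10·log₁₀(10^(L_total/10) − 10^(L_bg/10)).
L_src = 10·log₁₀(10^(88.6/10) − 10^(81.9/10)) = 10·log₁₀(569600000) = 87.6 dB SPL.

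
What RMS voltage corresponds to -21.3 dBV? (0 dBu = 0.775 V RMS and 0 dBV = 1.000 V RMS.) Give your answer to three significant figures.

0.0861 V

V = 1.000 V × 10^(-21.3/20).
= 1.000 × 0.08610 = 0.0861 V.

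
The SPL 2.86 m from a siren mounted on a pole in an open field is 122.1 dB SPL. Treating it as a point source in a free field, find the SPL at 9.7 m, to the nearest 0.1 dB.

111.5 dB SPL

For a point source in a free field, ΔL = −20·log₁₀(d₂/d₁).
ΔL = −20·log₁₀(9.7/2.86) = -10.61 dB, so L₂ = 122.1 + (-10.61) = 111.5 dB SPL.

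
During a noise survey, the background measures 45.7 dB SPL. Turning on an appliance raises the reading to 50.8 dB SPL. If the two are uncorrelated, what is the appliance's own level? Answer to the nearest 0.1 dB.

Background correction is a power subtraction:
L_src = 10·log₁₀(10^(50.8/10) − 10^(45.7/10)) = 10·log₁₀(83070) = 49.2 dB SPL.

49.2 dB SPL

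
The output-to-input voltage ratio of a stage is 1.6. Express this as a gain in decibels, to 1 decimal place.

For a voltage ratio, dB = 20·log₁₀(V₂/V₁).
20·log₁₀(1.6) = 4.1 dB.

4.1 dB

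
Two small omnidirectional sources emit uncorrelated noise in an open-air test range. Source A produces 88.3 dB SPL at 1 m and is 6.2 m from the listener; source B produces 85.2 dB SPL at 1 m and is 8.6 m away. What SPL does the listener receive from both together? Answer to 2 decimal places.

At the listener: L_A = 88.3 − 20·log₁₀(6.2) = 72.452 dB; L_B = 85.2 − 20·log₁₀(8.6) = 66.510 dB.
Combined: 10·log₁₀(10^(72.452/10)+10^(66.510/10)) = 73.44 dB SPL.

73.44 dB SPL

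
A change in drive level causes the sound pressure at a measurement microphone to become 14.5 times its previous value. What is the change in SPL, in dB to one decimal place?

23.2 dB

Sound pressure is an amplitude quantity: ΔL = 20·log₁₀(p₂/p₁).
20·log₁₀(14.5) = 23.2 dB.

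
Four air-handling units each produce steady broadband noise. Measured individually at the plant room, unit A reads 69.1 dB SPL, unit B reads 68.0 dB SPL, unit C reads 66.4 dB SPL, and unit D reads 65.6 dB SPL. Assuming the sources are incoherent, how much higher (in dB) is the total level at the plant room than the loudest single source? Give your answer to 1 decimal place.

Incoherent sources sum as intensities:
L_total = 10·log₁₀(10^(69.1/10) + 10^(68.0/10) + 10^(66.4/10) + 10^(65.6/10)) = 73.51 dB SPL.
Excess over the loudest (69.1 dB): 73.51 − 69.1 = 4.4 dB.

4.4 dB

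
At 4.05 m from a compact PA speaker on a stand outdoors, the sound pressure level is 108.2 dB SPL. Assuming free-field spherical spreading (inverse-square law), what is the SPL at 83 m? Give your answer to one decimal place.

Free-field point source: level drops by 20·log₁₀ of the distance ratio.
ΔL = −20·log₁₀(83/4.05) = -26.23 dB, so L₂ = 108.2 + (-26.23) = 82.0 dB SPL.

82.0 dB SPL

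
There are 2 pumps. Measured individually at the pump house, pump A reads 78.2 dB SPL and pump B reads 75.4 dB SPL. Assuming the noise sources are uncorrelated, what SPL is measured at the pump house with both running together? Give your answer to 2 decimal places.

Add the sources as powers (linear), then convert back to dB:
L_total = 10·log₁₀(10^(78.2/10) + 10^(75.4/10)) = 10·log₁₀(100700000) = 80.03 dB SPL.

80.03 dB SPL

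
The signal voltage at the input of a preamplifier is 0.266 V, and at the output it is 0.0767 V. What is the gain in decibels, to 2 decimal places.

-10.80 dB

For a voltage ratio, dB = 20·log₁₀(V₂/V₁).
20·log₁₀(0.0767/0.266) = 20·log₁₀(0.2883) = -10.80 dB.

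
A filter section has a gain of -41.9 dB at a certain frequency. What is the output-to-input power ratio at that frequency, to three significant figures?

0.0000646

Power ratio = 10^(dB/10).
10^(-41.9/10) = 10^(-4.190) = 0.0000646.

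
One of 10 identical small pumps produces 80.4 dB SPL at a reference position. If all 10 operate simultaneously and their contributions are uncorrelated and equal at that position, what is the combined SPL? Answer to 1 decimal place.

10 equal incoherent sources raise the level by 10·log₁₀(10) = 10.00 dB.
L_total = 80.4 + 10.00 = 90.4 dB SPL.

90.4 dB SPL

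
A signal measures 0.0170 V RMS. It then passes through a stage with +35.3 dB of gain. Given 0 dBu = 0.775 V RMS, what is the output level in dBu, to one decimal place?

Input level: 20·log₁₀(0.0170/0.775) = -33.18 dBu.
Output: -33.18 + 35.3 = +2.1 dBu.

+2.1 dBu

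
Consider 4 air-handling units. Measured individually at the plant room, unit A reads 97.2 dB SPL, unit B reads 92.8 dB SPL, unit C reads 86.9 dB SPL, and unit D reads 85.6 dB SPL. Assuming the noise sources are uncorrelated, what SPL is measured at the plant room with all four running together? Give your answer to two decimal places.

99.03 dB SPL

Uncorrelated sources add in intensity (power), not in dB.
L_total = 10·log₁₀(10^(97.2/10) + 10^(92.8/10) + 10^(86.9/10) + 10^(85.6/10)) = 10·log₁₀(8006000000) = 99.03 dB SPL.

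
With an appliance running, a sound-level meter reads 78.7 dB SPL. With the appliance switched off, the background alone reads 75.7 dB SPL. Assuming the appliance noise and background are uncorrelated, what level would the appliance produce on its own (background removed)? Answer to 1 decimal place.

Subtract intensities: L_src = 10·log₁₀(10^(L_total/10) − 10^(L_bg/10)).
L_src = 10·log₁₀(10^(78.7/10) − 10^(75.7/10)) = 10·log₁₀(36980000) = 75.7 dB SPL.

75.7 dB SPL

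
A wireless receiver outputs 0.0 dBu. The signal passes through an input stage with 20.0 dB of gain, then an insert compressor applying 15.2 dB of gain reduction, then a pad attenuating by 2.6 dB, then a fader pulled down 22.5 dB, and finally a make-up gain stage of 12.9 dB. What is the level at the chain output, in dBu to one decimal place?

-7.4 dBu

Cascaded gains and losses add directly in dB.
0.0 + 20.0 − 15.2 − 2.6 − 22.5 + 12.9 = -7.4 dBu.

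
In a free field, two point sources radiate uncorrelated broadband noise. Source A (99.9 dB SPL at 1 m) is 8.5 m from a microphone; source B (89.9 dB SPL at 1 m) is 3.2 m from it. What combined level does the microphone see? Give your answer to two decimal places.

83.63 dB SPL

At the listener: L_A = 99.9 − 20·log₁₀(8.5) = 81.312 dB; L_B = 89.9 − 20·log₁₀(3.2) = 79.797 dB.
Combined: 10·log₁₀(10^(81.312/10)+10^(79.797/10)) = 83.63 dB SPL.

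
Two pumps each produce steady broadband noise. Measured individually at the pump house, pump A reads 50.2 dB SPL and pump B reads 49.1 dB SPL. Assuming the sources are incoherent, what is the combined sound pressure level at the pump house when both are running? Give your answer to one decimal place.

Uncorrelated sources add in intensity (power), not in dB.
L_total = 10·log₁₀(10^(50.2/10) + 10^(49.1/10)) = 10·log₁₀(186000) = 52.7 dB SPL.

52.7 dB SPL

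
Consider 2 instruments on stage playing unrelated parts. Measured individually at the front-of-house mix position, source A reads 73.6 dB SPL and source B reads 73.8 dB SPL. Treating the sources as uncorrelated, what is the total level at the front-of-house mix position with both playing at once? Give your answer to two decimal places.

76.71 dB SPL

Uncorrelated sources add in intensity (power), not in dB.
L_total = 10·log₁₀(10^(73.6/10) + 10^(73.8/10)) = 10·log₁₀(46900000) = 76.71 dB SPL.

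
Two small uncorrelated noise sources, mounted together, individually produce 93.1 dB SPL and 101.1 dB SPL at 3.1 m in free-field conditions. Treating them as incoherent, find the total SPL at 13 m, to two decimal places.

Combined at 3.1 m: 10·log₁₀(10^(93.1/10)+10^(101.1/10)) = 101.739 dB SPL.
Then apply −20·log₁₀(13/3.1) = -12.452 dB → 89.29 dB SPL.

89.29 dB SPL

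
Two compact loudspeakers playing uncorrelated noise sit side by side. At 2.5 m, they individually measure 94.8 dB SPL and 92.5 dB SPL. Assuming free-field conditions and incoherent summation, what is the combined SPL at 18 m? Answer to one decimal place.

79.7 dB SPL

Combined at 2.5 m: 10·log₁₀(10^(94.8/10)+10^(92.5/10)) = 96.81 dB SPL.
Then apply −20·log₁₀(18/2.5) = -17.15 dB → 79.7 dB SPL.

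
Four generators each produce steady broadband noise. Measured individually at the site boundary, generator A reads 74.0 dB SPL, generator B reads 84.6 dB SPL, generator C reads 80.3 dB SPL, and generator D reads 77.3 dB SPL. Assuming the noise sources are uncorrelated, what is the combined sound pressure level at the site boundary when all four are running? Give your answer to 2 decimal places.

86.76 dB SPL

Incoherent sources sum as intensities:
L_total = 10·log₁₀(10^(74.0/10) + 10^(84.6/10) + 10^(80.3/10) + 10^(77.3/10)) = 10·log₁₀(474400000) = 86.76 dB SPL.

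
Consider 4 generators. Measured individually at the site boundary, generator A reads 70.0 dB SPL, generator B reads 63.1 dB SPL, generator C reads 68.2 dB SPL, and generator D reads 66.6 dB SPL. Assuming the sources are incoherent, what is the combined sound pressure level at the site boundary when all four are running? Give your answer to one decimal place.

Uncorrelated sources add in intensity (power), not in dB.
L_total = 10·log₁₀(10^(70.0/10) + 10^(63.1/10) + 10^(68.2/10) + 10^(66.6/10)) = 10·log₁₀(23220000) = 73.7 dB SPL.

73.7 dB SPL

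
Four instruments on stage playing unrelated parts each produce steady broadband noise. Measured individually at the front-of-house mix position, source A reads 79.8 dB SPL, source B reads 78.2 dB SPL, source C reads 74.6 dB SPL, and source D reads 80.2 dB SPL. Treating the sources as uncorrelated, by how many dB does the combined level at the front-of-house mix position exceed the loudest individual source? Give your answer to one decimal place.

Add the sources as powers (linear), then convert back to dB:
L_total = 10·log₁₀(10^(79.8/10) + 10^(78.2/10) + 10^(74.6/10) + 10^(80.2/10)) = 84.70 dB SPL.
Excess over the loudest (80.2 dB): 84.70 − 80.2 = 4.5 dB.

4.5 dB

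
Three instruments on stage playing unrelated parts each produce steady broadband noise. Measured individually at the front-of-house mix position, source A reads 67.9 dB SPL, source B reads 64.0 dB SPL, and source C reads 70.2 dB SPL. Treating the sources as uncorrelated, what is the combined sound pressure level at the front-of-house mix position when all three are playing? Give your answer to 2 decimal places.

72.82 dB SPL

Add the sources as powers (linear), then convert back to dB:
L_total = 10·log₁₀(10^(67.9/10) + 10^(64.0/10) + 10^(70.2/10)) = 10·log₁₀(19150000) = 72.82 dB SPL.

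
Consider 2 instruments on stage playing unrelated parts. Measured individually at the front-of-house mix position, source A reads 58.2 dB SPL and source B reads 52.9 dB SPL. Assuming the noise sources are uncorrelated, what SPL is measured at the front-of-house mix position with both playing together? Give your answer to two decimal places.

59.32 dB SPL

Add the sources as powers (linear), then convert back to dB:
L_total = 10·log₁₀(10^(58.2/10) + 10^(52.9/10)) = 10·log₁₀(855700) = 59.32 dB SPL.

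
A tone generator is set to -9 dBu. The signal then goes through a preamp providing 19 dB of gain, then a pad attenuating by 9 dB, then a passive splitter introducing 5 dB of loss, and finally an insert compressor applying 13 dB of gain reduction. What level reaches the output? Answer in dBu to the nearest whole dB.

-17 dBu

Gain stages sum in dB:
-9 + 19 − 9 − 5 − 13 = -17 dBu.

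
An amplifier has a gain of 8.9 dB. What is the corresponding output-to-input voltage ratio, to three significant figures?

2.79

Voltage ratio = 10^(dB/20).
10^(8.9/20) = 10^(0.4450) = 2.79.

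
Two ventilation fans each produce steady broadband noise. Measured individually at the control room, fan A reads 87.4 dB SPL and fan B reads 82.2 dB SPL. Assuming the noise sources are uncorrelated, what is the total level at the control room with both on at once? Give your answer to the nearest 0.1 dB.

88.5 dB SPL

Incoherent sources sum as intensities:
L_total = 10·log₁₀(10^(87.4/10) + 10^(82.2/10)) = 10·log₁₀(715500000) = 88.5 dB SPL.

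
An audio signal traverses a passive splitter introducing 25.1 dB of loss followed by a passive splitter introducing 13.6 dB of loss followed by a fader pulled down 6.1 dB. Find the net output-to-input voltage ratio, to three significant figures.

Net gain = (−25.1) + (−13.6) + (−6.1) = -44.8 dB.
Voltage ratio = 10^(-44.8/20) = 0.00575.

0.00575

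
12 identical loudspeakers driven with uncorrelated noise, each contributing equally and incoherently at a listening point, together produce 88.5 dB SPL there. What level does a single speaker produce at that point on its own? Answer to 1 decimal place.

77.7 dB SPL

12 equal incoherent sources add 10·log₁₀(12) = 10.79 dB over one source.
L_one = 88.5 − 10.79 = 77.7 dB SPL.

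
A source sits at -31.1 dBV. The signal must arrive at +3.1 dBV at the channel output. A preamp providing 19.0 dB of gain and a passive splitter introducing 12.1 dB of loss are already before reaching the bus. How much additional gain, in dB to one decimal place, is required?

27.3 dB

The required make-up gain is the shortfall in the dB sum.
G = +3.1 − (-31.1) − 19.0 + 12.1 = 27.3 dB.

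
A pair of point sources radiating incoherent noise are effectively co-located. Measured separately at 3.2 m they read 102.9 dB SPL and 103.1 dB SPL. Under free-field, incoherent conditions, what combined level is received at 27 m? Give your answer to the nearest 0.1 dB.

Combined at 3.2 m: 10·log₁₀(10^(102.9/10)+10^(103.1/10)) = 106.01 dB SPL.
Then apply −20·log₁₀(27/3.2) = -18.52 dB → 87.5 dB SPL.

87.5 dB SPL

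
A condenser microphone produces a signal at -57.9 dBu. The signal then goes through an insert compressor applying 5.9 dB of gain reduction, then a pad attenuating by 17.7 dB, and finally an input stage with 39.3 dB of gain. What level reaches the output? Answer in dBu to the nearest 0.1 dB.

-42.2 dBu

In dB, series stages simply add:
-57.9 − 5.9 − 17.7 + 39.3 = -42.2 dBu.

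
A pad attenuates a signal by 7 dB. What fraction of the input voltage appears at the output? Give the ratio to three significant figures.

0.447

Voltage ratio = 10^(dB/20).
10^(-7/20) = 10^(-0.3500) = 0.447.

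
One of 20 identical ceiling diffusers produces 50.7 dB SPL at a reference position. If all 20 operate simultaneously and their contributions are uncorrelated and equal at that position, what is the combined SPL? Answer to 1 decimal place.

20 equal incoherent sources raise the level by 10·log₁₀(20) = 13.01 dB.
L_total = 50.7 + 13.01 = 63.7 dB SPL.

63.7 dB SPL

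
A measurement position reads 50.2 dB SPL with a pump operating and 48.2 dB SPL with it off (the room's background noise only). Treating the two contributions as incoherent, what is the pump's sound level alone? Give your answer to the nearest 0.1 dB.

45.9 dB SPL

Subtract intensities: L_src = 10·log₁₀(10^(L_total/10) − 10^(L_bg/10)).
L_src = 10·log₁₀(10^(50.2/10) − 10^(48.2/10)) = 10·log₁₀(38640) = 45.9 dB SPL.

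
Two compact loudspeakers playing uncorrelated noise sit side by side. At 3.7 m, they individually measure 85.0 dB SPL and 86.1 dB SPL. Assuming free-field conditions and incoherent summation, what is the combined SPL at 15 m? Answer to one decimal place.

Combined at 3.7 m: 10·log₁₀(10^(85.0/10)+10^(86.1/10)) = 88.60 dB SPL.
Then apply −20·log₁₀(15/3.7) = -12.16 dB → 76.4 dB SPL.

76.4 dB SPL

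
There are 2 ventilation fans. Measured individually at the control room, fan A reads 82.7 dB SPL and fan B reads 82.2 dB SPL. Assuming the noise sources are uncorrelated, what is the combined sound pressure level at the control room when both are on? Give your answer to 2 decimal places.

85.47 dB SPL

Add the sources as powers (linear), then convert back to dB:
L_total = 10·log₁₀(10^(82.7/10) + 10^(82.2/10)) = 10·log₁₀(352200000) = 85.47 dB SPL.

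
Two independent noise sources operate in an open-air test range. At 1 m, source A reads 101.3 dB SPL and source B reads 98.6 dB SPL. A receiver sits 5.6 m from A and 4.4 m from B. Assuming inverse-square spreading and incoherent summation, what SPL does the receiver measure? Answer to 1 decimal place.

At the listener: L_A = 101.3 − 20·log₁₀(5.6) = 86.34 dB; L_B = 98.6 − 20·log₁₀(4.4) = 85.73 dB.
Combined: 10·log₁₀(10^(86.34/10)+10^(85.73/10)) = 89.1 dB SPL.

89.1 dB SPL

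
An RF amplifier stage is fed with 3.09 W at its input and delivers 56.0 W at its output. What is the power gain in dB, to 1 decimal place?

For a power ratio, dB = 10·log₁₀(P₂/P₁).
10·log₁₀(56.0/3.09) = 10·log₁₀(18.12) = 12.6 dB.

12.6 dB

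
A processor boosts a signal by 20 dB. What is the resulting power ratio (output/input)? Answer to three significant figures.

100

Power ratio = 10^(dB/10).
10^(20/10) = 10^(2.000) = 100.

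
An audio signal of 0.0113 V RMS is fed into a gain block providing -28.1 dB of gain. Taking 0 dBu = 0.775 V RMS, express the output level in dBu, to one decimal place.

-64.8 dBu

Input level: 20·log₁₀(0.0113/0.775) = -36.72 dBu.
Output: -36.72 − 28.1 = -64.8 dBu.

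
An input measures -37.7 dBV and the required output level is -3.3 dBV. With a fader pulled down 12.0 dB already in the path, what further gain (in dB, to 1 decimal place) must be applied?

46.4 dB

The required make-up gain is the shortfall in the dB sum.
G = -3.3 − (-37.7) + 12.0 = 46.4 dB.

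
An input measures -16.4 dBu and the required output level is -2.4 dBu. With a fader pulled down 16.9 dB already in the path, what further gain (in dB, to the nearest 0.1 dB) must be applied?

30.9 dB

The required make-up gain is the shortfall in the dB sum.
G = -2.4 − (-16.4) + 16.9 = 30.9 dB.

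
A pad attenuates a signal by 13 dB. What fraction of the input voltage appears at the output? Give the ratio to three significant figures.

Voltage ratio = 10^(dB/20).
10^(-13/20) = 10^(-0.6500) = 0.224.

0.224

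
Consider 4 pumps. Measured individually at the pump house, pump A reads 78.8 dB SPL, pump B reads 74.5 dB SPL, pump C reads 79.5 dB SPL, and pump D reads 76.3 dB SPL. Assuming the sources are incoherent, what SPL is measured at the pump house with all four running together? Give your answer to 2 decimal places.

Incoherent sources sum as intensities:
L_total = 10·log₁₀(10^(78.8/10) + 10^(74.5/10) + 10^(79.5/10) + 10^(76.3/10)) = 10·log₁₀(235800000) = 83.73 dB SPL.

83.73 dB SPL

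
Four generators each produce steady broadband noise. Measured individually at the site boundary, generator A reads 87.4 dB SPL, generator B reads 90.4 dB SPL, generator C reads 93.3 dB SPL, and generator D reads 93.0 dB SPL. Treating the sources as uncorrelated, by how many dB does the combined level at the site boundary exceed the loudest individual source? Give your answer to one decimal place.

4.3 dB

Incoherent sources sum as intensities:
L_total = 10·log₁₀(10^(87.4/10) + 10^(90.4/10) + 10^(93.3/10) + 10^(93.0/10)) = 97.62 dB SPL.
Excess over the loudest (93.3 dB): 97.62 − 93.3 = 4.3 dB.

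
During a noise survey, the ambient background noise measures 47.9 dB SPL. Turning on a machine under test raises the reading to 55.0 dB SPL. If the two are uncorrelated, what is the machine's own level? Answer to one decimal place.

Subtract intensities: L_src = 10·log₁₀(10^(L_total/10) − 10^(L_bg/10)).
L_src = 10·log₁₀(10^(55.0/10) − 10^(47.9/10)) = 10·log₁₀(254600) = 54.1 dB SPL.

54.1 dB SPL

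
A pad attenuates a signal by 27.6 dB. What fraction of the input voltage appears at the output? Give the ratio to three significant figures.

0.0417

Voltage ratio = 10^(dB/20).
10^(-27.6/20) = 10^(-1.380) = 0.0417.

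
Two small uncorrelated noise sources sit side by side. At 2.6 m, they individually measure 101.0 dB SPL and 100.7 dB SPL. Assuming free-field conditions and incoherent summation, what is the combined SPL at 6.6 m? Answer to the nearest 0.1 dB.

Combined at 2.6 m: 10·log₁₀(10^(101.0/10)+10^(100.7/10)) = 103.86 dB SPL.
Then apply −20·log₁₀(6.6/2.6) = -8.09 dB → 95.8 dB SPL.

95.8 dB SPL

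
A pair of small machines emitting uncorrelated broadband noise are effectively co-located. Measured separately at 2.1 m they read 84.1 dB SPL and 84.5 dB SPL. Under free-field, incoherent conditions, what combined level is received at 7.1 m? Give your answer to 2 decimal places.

Combined at 2.1 m: 10·log₁₀(10^(84.1/10)+10^(84.5/10)) = 87.315 dB SPL.
Then apply −20·log₁₀(7.1/2.1) = -10.581 dB → 76.73 dB SPL.

76.73 dB SPL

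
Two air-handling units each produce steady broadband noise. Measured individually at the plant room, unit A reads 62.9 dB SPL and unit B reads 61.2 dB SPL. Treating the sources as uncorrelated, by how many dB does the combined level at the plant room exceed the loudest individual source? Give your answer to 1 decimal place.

2.2 dB

Add the sources as powers (linear), then convert back to dB:
L_total = 10·log₁₀(10^(62.9/10) + 10^(61.2/10)) = 65.14 dB SPL.
Excess over the loudest (62.9 dB): 65.14 − 62.9 = 2.2 dB.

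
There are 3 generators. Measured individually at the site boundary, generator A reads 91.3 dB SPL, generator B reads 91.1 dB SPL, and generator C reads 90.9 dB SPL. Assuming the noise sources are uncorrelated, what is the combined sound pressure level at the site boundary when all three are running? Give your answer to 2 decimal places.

95.87 dB SPL

Incoherent sources sum as intensities:
L_total = 10·log₁₀(10^(91.3/10) + 10^(91.1/10) + 10^(90.9/10)) = 10·log₁₀(3867000000) = 95.87 dB SPL.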